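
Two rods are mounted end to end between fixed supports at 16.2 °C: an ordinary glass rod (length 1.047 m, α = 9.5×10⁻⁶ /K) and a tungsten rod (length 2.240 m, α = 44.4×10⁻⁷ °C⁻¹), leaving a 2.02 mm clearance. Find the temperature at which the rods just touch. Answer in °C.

T = 118 °C

α₁L₁ = 9.9465×10⁻⁶ m/K, α₂L₂ = 9.9456×10⁻⁶ m/K → total 1.98921×10⁻⁵ m/K
ΔT = g/(α₁L₁+α₂L₂) = 2.02×10⁻³ / 1.98921×10⁻⁵ = 101.55 K
T = 16.2 + 101.55 = 117.75 °C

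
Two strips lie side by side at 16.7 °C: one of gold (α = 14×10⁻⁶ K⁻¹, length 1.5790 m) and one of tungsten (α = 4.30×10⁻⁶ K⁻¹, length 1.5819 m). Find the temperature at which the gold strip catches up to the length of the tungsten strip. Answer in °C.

Equal length when α₁L₁ΔT − α₂L₂ΔT = L₂ − L₁ = 2.90×10⁻³ m
α₁L₁ = 2.2106×10⁻⁵, α₂L₂ = 6.80217×10⁻⁶ → Δ(αL) = 1.530383×10⁻⁵ m/K
ΔT = 2.90×10⁻³ / 1.530383×10⁻⁵ = 189.495 K, so T = 16.7 + 189.495 = 206.195 °C

T = 206.2 °C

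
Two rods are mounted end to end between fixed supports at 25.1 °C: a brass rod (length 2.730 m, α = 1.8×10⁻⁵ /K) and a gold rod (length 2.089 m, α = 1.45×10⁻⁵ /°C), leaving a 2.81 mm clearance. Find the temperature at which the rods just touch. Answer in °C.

Gap closes when ΔL₁ + ΔL₂ = 2.81 mm = 2.81×10⁻³ m
(α₁L₁ + α₂L₂)ΔT = g
α₁L₁ + α₂L₂ = 1.8×10⁻⁵×2.730 + 1.45×10⁻⁵×2.089 = 7.94305×10⁻⁵ m/K
ΔT = 2.81×10⁻³ / 7.94305×10⁻⁵ = 35.377 K
T = 25.1 + 35.377 = 60.477 °C

T = 60.5 °C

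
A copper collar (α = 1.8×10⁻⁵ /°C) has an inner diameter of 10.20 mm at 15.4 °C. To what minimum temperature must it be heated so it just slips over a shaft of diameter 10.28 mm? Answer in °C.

Required Δd = 10.28 − 10.20 = 0.08 mm
Δd = αd₀ΔT ⇒ ΔT = Δd/(αd₀) = 0.08 / (1.8×10⁻⁵ × 10.20) = 435.73 K
T_min = 15.4 + 435.73 = 451.13 °C

T = 451 °C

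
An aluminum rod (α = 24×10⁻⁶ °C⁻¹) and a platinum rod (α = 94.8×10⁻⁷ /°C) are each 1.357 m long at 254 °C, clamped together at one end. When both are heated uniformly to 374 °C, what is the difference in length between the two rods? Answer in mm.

ΔT = 120 K
aluminum: ΔL = 24×10⁻⁶ × 1.357 m × 120 = 3.9082×10⁻³ m = 3.9082 mm
platinum: ΔL = 94.8×10⁻⁷ × 1.357 m × 120 = 1.5437×10⁻³ m = 1.5437 mm
difference = 3.9082 − 1.5437 = 2.3645 mm

2.36 mm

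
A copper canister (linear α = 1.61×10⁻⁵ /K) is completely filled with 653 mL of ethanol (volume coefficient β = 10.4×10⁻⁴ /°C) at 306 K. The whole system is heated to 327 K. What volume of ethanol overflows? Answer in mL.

13.6 mL

The canister also expands: β_container ≈ 3α = 4.83×10⁻⁵ /K
Net overflow = V₀(β_liq − 3α_cont)ΔT
β − 3α = 1.04×10⁻³ − 4.83×10⁻⁵ = 9.917×10⁻⁴ /K; ΔT = 21 K
ΔV = 653 × 9.917×10⁻⁴ × 21 = 13.6 mL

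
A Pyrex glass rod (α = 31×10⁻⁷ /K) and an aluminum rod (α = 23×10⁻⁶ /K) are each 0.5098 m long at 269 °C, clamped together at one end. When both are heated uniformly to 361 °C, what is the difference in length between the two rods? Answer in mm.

ΔT = 92 K
Pyrex glass: ΔL = 31×10⁻⁷ × 0.5098 m × 92 = 1.4539×10⁻⁴ m = 0.14539 mm
aluminum: ΔL = 23×10⁻⁶ × 0.5098 m × 92 = 1.0787×10⁻³ m = 1.0787 mm
difference = 1.0787 − 0.14539 = 0.93331 mm

0.933 mm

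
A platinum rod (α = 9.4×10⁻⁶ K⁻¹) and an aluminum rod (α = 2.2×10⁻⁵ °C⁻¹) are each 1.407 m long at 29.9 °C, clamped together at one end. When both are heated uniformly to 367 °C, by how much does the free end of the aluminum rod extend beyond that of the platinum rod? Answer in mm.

5.98 mm

ΔT = 337.1 K
platinum: ΔL = 9.4×10⁻⁶ × 1.407 m × 337.1 = 4.4584×10⁻³ m = 4.4584 mm
aluminum: ΔL = 2.2×10⁻⁵ × 1.407 m × 337.1 = 1.0435×10⁻² m = 10.435 mm
difference = 10.435 − 4.4584 = 5.9766 mm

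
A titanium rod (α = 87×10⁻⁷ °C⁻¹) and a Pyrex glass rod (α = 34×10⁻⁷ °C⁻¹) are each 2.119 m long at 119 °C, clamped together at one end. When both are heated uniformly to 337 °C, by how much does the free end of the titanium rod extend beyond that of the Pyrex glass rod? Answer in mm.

ΔT = 218 K
titanium: ΔL = 87×10⁻⁷ × 2.119 m × 218 = 4.0189×10⁻³ m = 4.0189 mm
Pyrex glass: ΔL = 34×10⁻⁷ × 2.119 m × 218 = 1.5706×10⁻³ m = 1.5706 mm
difference = 4.0189 − 1.5706 = 2.4483 mm

2.45 mm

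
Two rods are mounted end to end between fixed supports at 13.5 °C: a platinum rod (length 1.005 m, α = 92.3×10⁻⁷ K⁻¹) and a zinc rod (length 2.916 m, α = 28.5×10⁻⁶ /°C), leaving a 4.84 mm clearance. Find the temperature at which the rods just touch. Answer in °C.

α₁L₁ = 9.27615×10⁻⁶ m/K, α₂L₂ = 8.3106×10⁻⁵ m/K → total 9.238215×10⁻⁵ m/K
ΔT = g/(α₁L₁+α₂L₂) = 4.84×10⁻³ / 9.238215×10⁻⁵ = 52.391 K
T = 13.5 + 52.391 = 65.891 °C

T = 65.9 °C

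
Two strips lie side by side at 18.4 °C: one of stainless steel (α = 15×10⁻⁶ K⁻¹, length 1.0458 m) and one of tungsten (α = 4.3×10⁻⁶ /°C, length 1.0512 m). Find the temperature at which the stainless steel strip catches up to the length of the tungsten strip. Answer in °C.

Equal length when α₁L₁ΔT − α₂L₂ΔT = L₂ − L₁ = 5.40×10⁻³ m
α₁L₁ = 1.5687×10⁻⁵, α₂L₂ = 4.52016×10⁻⁶ → Δ(αL) = 1.116684×10⁻⁵ m/K
ΔT = 5.40×10⁻³ / 1.116684×10⁻⁵ = 483.575 K, so T = 18.4 + 483.575 = 501.975 °C

T = 502.0 °C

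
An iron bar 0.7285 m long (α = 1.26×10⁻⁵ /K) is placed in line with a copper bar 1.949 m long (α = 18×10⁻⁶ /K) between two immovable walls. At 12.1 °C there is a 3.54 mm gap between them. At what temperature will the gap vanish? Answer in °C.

T = 92.1 °C

α₁L₁ = 9.1791×10⁻⁶ m/K, α₂L₂ = 3.5082×10⁻⁵ m/K → total 4.42611×10⁻⁵ m/K
ΔT = g/(α₁L₁+α₂L₂) = 3.54×10⁻³ / 4.42611×10⁻⁵ = 79.980 K
T = 12.1 + 79.980 = 92.080 °C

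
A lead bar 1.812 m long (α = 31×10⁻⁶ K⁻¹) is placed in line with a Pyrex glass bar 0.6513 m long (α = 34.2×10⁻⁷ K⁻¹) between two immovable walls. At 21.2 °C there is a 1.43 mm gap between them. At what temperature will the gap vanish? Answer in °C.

T = 45.7 °C

α₁L₁ = 5.6172×10⁻⁵ m/K, α₂L₂ = 2.227446×10⁻⁶ m/K → total 5.8399446×10⁻⁵ m/K
ΔT = g/(α₁L₁+α₂L₂) = 1.43×10⁻³ / 5.8399446×10⁻⁵ = 24.487 K
T = 21.2 + 24.487 = 45.687 °C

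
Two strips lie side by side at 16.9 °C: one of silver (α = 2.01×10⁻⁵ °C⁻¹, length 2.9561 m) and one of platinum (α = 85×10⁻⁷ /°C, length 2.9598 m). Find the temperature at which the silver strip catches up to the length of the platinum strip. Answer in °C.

T = 124.9 °C

L₁(1 + α₁ΔT) = L₂(1 + α₂ΔT) ⇒ ΔT = (L₂ − L₁)/(α₁L₁ − α₂L₂)
L₂ − L₁ = 2.9598 − 2.9561 = 3.70×10⁻³ m
α₁L₁ − α₂L₂ = 2.01×10⁻⁵×2.9561 − 85×10⁻⁷×2.9598 = 3.425931×10⁻⁵ m/K
ΔT = 3.70×10⁻³ / 3.425931×10⁻⁵ = 108.000 K
T = 16.9 + 108.000 = 124.900 °C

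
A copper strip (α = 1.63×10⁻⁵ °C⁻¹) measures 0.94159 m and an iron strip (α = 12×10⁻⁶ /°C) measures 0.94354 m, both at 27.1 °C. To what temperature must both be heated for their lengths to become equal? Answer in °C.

T = 511.5 °C

Equal length when α₁L₁ΔT − α₂L₂ΔT = L₂ − L₁ = 1.95×10⁻³ m
α₁L₁ = 1.5347917×10⁻⁵, α₂L₂ = 1.132248×10⁻⁵ → Δ(αL) = 4.025437×10⁻⁶ m/K
ΔT = 1.95×10⁻³ / 4.025437×10⁻⁶ = 484.419 K, so T = 27.1 + 484.419 = 511.519 °C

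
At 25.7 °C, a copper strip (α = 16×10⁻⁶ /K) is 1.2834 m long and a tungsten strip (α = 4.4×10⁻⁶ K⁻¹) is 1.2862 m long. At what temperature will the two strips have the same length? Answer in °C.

T = 213.9 °C

Equal length when α₁L₁ΔT − α₂L₂ΔT = L₂ − L₁ = 2.80×10⁻³ m
α₁L₁ = 2.05344×10⁻⁵, α₂L₂ = 5.65928×10⁻⁶ → Δ(αL) = 1.487512×10⁻⁵ m/K
ΔT = 2.80×10⁻³ / 1.487512×10⁻⁵ = 188.234 K, so T = 25.7 + 188.234 = 213.934 °C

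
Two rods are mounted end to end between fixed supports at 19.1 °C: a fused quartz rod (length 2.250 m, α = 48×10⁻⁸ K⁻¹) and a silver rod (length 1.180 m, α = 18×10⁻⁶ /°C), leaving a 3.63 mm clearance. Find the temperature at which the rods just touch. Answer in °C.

α₁L₁ = 1.080×10⁻⁶ m/K, α₂L₂ = 2.124×10⁻⁵ m/K → total 2.232×10⁻⁵ m/K
ΔT = g/(α₁L₁+α₂L₂) = 3.63×10⁻³ / 2.232×10⁻⁵ = 162.63 K
T = 19.1 + 162.63 = 181.73 °C

T = 182 °C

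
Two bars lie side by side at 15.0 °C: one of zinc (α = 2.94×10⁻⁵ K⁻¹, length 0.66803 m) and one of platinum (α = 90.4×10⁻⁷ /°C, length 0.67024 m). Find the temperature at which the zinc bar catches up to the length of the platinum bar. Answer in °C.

L₁(1 + α₁ΔT) = L₂(1 + α₂ΔT) ⇒ ΔT = (L₂ − L₁)/(α₁L₁ − α₂L₂)
L₂ − L₁ = 0.67024 − 0.66803 = 2.21×10⁻³ m
α₁L₁ − α₂L₂ = 2.94×10⁻⁵×0.66803 − 90.4×10⁻⁷×0.67024 = 1.35811124×10⁻⁵ m/K
ΔT = 2.21×10⁻³ / 1.35811124×10⁻⁵ = 162.726 K
T = 15.0 + 162.726 = 177.726 °C

T = 177.7 °C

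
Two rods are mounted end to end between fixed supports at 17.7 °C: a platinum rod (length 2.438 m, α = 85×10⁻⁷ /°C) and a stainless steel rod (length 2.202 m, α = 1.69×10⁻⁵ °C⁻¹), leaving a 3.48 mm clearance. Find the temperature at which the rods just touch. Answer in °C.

α₁L₁ = 2.0723×10⁻⁵ m/K, α₂L₂ = 3.72138×10⁻⁵ m/K → total 5.79368×10⁻⁵ m/K
ΔT = g/(α₁L₁+α₂L₂) = 3.48×10⁻³ / 5.79368×10⁻⁵ = 60.065 K
T = 17.7 + 60.065 = 77.765 °C

T = 77.8 °C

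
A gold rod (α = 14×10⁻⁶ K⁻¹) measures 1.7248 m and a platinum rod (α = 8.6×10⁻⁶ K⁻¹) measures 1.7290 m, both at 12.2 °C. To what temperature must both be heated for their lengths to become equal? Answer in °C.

L₁(1 + α₁ΔT) = L₂(1 + α₂ΔT) ⇒ ΔT = (L₂ − L₁)/(α₁L₁ − α₂L₂)
L₂ − L₁ = 1.7290 − 1.7248 = 4.20×10⁻³ m
α₁L₁ − α₂L₂ = 14×10⁻⁶×1.7248 − 8.6×10⁻⁶×1.7290 = 9.2778×10⁻⁶ m/K
ΔT = 4.20×10⁻³ / 9.2778×10⁻⁶ = 452.694 K
T = 12.2 + 452.694 = 464.894 °C

T = 464.9 °C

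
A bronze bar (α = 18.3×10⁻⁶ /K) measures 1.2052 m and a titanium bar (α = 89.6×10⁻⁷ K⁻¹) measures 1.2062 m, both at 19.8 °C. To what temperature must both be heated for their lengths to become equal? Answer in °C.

Equal length when α₁L₁ΔT − α₂L₂ΔT = L₂ − L₁ = 1.00×10⁻³ m
α₁L₁ = 2.205516×10⁻⁵, α₂L₂ = 1.0807552×10⁻⁵ → Δ(αL) = 1.1247608×10⁻⁵ m/K
ΔT = 1.00×10⁻³ / 1.1247608×10⁻⁵ = 88.908 K, so T = 19.8 + 88.908 = 108.708 °C

T = 108.7 °C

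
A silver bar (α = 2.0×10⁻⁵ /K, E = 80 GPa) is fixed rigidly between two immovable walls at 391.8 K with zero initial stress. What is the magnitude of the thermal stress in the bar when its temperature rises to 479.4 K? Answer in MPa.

σ = 140 MPa

Fully constrained: the free strain ε = αΔT is blocked, so σ = Eε = EαΔT.
|ΔT| = 87.6 K
σ = 80.0×10⁹ × 2.0×10⁻⁵ × 87.6 = 1.40×10⁸ Pa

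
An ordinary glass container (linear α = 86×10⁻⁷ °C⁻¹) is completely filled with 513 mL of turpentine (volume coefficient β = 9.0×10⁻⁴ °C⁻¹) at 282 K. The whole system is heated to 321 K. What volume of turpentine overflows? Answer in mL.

17.5 mL

The container also expands: β_container ≈ 3α = 2.58×10⁻⁵ /K
Net overflow = V₀(β_liq − 3α_cont)ΔT
β − 3α = 9.00×10⁻⁴ − 2.58×10⁻⁵ = 8.742×10⁻⁴ /K; ΔT = 39 K
ΔV = 513 × 8.742×10⁻⁴ × 39 = 17.5 mL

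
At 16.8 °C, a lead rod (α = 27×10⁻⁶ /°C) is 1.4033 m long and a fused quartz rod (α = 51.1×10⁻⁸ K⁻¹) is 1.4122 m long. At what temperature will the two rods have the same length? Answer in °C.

Equal length when α₁L₁ΔT − α₂L₂ΔT = L₂ − L₁ = 8.90×10⁻³ m
α₁L₁ = 3.78891×10⁻⁵, α₂L₂ = 7.216342×10⁻⁷ → Δ(αL) = 3.71674658×10⁻⁵ m/K
ΔT = 8.90×10⁻³ / 3.71674658×10⁻⁵ = 239.457 K, so T = 16.8 + 239.457 = 256.257 °C

T = 256.3 °C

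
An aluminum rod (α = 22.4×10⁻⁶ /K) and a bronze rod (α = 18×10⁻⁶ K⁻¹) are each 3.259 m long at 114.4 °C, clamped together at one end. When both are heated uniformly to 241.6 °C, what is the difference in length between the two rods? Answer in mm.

ΔT = 127.2 K
aluminum: ΔL = 22.4×10⁻⁶ × 3.259 m × 127.2 = 9.2858×10⁻³ m = 9.2858 mm
bronze: ΔL = 18×10⁻⁶ × 3.259 m × 127.2 = 7.4618×10⁻³ m = 7.4618 mm
difference = 9.2858 − 7.4618 = 1.8240 mm

1.82 mm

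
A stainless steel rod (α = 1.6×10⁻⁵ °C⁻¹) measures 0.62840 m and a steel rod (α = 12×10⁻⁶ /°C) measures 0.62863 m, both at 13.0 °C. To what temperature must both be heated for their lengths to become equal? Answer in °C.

L₁(1 + α₁ΔT) = L₂(1 + α₂ΔT) ⇒ ΔT = (L₂ − L₁)/(α₁L₁ − α₂L₂)
L₂ − L₁ = 0.62863 − 0.62840 = 2.30×10⁻⁴ m
α₁L₁ − α₂L₂ = 1.6×10⁻⁵×0.62840 − 12×10⁻⁶×0.62863 = 2.51084×10⁻⁶ m/K
ΔT = 2.30×10⁻⁴ / 2.51084×10⁻⁶ = 91.603 K
T = 13.0 + 91.603 = 104.603 °C

T = 104.6 °C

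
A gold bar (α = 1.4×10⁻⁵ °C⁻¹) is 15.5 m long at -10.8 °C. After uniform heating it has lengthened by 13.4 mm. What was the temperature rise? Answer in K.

ΔL = αL₀ΔT ⇒ ΔT = ΔL / (αL₀)
ΔT = 13.4×10⁻³ m / (1.4×10⁻⁵ × 15.5 m) = 61.751 K

ΔT = 61.8 K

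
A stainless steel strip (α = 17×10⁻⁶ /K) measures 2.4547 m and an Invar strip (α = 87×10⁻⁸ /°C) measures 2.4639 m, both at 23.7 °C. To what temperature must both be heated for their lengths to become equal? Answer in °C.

Equal length when α₁L₁ΔT − α₂L₂ΔT = L₂ − L₁ = 9.20×10⁻³ m
α₁L₁ = 4.17299×10⁻⁵, α₂L₂ = 2.143593×10⁻⁶ → Δ(αL) = 3.9586307×10⁻⁵ m/K
ΔT = 9.20×10⁻³ / 3.9586307×10⁻⁵ = 232.404 K, so T = 23.7 + 232.404 = 256.104 °C

T = 256.1 °C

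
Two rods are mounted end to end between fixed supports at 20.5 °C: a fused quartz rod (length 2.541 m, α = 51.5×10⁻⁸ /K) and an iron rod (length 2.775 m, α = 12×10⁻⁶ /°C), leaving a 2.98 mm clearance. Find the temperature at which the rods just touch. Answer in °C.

T = 107 °C

Gap closes when ΔL₁ + ΔL₂ = 2.98 mm = 2.98×10⁻³ m
(α₁L₁ + α₂L₂)ΔT = g
α₁L₁ + α₂L₂ = 51.5×10⁻⁸×2.541 + 12×10⁻⁶×2.775 = 3.4608615×10⁻⁵ m/K
ΔT = 2.98×10⁻³ / 3.4608615×10⁻⁵ = 86.11 K
T = 20.5 + 86.11 = 106.61 °C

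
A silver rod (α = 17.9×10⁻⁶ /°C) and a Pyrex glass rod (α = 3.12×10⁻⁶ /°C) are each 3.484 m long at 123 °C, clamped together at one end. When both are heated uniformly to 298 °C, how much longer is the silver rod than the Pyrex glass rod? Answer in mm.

9.01 mm

ΔT = 175 K
silver: ΔL = 17.9×10⁻⁶ × 3.484 m × 175 = 1.0914×10⁻² m = 10.914 mm
Pyrex glass: ΔL = 3.12×10⁻⁶ × 3.484 m × 175 = 1.9023×10⁻³ m = 1.9023 mm
difference = 10.914 − 1.9023 = 9.0117 mm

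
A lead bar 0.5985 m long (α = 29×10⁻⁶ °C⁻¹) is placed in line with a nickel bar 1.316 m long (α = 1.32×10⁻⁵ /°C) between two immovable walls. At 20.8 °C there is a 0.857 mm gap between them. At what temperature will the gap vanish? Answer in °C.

Gap closes when ΔL₁ + ΔL₂ = 0.857 mm = 8.57×10⁻⁴ m
(α₁L₁ + α₂L₂)ΔT = g
α₁L₁ + α₂L₂ = 29×10⁻⁶×0.5985 + 1.32×10⁻⁵×1.316 = 3.47277×10⁻⁵ m/K
ΔT = 8.57×10⁻⁴ / 3.47277×10⁻⁵ = 24.678 K
T = 20.8 + 24.678 = 45.478 °C

T = 45.5 °C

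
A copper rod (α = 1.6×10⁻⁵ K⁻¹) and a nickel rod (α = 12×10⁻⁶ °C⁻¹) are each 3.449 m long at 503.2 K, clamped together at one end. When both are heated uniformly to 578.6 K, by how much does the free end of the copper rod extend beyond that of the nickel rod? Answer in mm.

ΔT = 75.4 K
copper: ΔL = 1.6×10⁻⁵ × 3.449 m × 75.4 = 4.1609×10⁻³ m = 4.1609 mm
nickel: ΔL = 12×10⁻⁶ × 3.449 m × 75.4 = 3.1207×10⁻³ m = 3.1207 mm
difference = 4.1609 − 3.1207 = 1.0402 mm

1.04 mm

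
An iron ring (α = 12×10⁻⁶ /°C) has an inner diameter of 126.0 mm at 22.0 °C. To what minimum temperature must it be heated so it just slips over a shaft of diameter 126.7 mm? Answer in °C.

Required Δd = 126.7 − 126.0 = 0.7 mm
Δd = αd₀ΔT ⇒ ΔT = Δd/(αd₀) = 0.7 / (12×10⁻⁶ × 126.0) = 462.96 K
T_min = 22.0 + 462.96 = 484.96 °C

T = 485 °C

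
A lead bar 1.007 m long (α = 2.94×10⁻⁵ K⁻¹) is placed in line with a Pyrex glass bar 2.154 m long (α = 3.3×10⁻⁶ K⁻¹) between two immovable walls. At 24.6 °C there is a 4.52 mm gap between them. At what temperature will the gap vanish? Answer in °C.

T = 148 °C

α₁L₁ = 2.96058×10⁻⁵ m/K, α₂L₂ = 7.1082×10⁻⁶ m/K → total 3.6714×10⁻⁵ m/K
ΔT = g/(α₁L₁+α₂L₂) = 4.52×10⁻³ / 3.6714×10⁻⁵ = 123.11 K
T = 24.6 + 123.11 = 147.71 °C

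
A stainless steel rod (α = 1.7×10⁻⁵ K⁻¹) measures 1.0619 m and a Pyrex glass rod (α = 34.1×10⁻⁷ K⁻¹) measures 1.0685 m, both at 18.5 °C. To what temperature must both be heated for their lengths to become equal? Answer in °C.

T = 476.6 °C

Equal length when α₁L₁ΔT − α₂L₂ΔT = L₂ − L₁ = 6.60×10⁻³ m
α₁L₁ = 1.80523×10⁻⁵, α₂L₂ = 3.643585×10⁻⁶ → Δ(αL) = 1.4408715×10⁻⁵ m/K
ΔT = 6.60×10⁻³ / 1.4408715×10⁻⁵ = 458.056 K, so T = 18.5 + 458.056 = 476.556 °C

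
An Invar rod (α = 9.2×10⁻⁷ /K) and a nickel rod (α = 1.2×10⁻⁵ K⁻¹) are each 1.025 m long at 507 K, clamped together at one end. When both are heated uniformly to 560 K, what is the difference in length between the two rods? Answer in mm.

0.602 mm

ΔT = 53 K
Invar: ΔL = 9.2×10⁻⁷ × 1.025 m × 53 = 4.9979×10⁻⁵ m = 0.049979 mm
nickel: ΔL = 1.2×10⁻⁵ × 1.025 m × 53 = 6.5190×10⁻⁴ m = 0.65190 mm
difference = 0.65190 − 0.049979 = 0.601921 mm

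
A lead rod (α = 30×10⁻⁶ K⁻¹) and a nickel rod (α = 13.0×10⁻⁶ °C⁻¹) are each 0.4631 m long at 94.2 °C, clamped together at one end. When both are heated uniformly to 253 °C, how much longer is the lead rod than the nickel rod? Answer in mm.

ΔT = 158.8 K
lead: ΔL = 30×10⁻⁶ × 0.4631 m × 158.8 = 2.2062×10⁻³ m = 2.2062 mm
nickel: ΔL = 13.0×10⁻⁶ × 0.4631 m × 158.8 = 9.5602×10⁻⁴ m = 0.95602 mm
difference = 2.2062 − 0.95602 = 1.25018 mm

1.25 mm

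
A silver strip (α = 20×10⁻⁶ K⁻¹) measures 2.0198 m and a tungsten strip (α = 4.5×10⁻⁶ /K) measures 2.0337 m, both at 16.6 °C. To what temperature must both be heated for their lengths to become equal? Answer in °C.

Equal length when α₁L₁ΔT − α₂L₂ΔT = L₂ − L₁ = 1.39×10⁻² m
α₁L₁ = 4.0396×10⁻⁵, α₂L₂ = 9.15165×10⁻⁶ → Δ(αL) = 3.124435×10⁻⁵ m/K
ΔT = 1.39×10⁻² / 3.124435×10⁻⁵ = 444.880 K, so T = 16.6 + 444.880 = 461.480 °C

T = 461.5 °C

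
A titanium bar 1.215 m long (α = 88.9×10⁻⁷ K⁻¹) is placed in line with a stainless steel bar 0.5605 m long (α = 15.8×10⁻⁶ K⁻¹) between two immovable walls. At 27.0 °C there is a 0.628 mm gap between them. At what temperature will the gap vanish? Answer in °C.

α₁L₁ = 1.080135×10⁻⁵ m/K, α₂L₂ = 8.8559×10⁻⁶ m/K → total 1.965725×10⁻⁵ m/K
ΔT = g/(α₁L₁+α₂L₂) = 6.28×10⁻⁴ / 1.965725×10⁻⁵ = 31.948 K
T = 27.0 + 31.948 = 58.948 °C

T = 58.9 °C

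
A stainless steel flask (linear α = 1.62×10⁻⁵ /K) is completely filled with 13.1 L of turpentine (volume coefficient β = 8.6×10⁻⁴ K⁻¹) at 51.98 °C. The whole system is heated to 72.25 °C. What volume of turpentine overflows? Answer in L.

The flask also expands: β_container ≈ 3α = 4.86×10⁻⁵ /K
Net overflow = V₀(β_liq − 3α_cont)ΔT
β − 3α = 8.60×10⁻⁴ − 4.86×10⁻⁵ = 8.114×10⁻⁴ /K; ΔT = 20.27 K
ΔV = 13.1 × 8.114×10⁻⁴ × 20.27 = 0.215 L

0.215 L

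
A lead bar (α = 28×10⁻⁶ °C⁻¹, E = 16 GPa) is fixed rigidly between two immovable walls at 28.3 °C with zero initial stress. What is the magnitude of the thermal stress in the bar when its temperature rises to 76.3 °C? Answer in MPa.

Fully constrained: the free strain ε = αΔT is blocked, so σ = Eε = EαΔT.
|ΔT| = 48.0 K
σ = 16.0×10⁹ × 28×10⁻⁶ × 48.0 = 2.15×10⁷ Pa

σ = 21.5 MPa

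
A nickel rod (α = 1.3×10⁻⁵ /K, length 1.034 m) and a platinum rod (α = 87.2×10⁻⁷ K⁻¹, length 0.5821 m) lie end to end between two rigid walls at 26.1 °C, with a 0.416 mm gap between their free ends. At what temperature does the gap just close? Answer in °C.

Gap closes when ΔL₁ + ΔL₂ = 0.416 mm = 4.16×10⁻⁴ m
(α₁L₁ + α₂L₂)ΔT = g
α₁L₁ + α₂L₂ = 1.3×10⁻⁵×1.034 + 87.2×10⁻⁷×0.5821 = 1.8517912×10⁻⁵ m/K
ΔT = 4.16×10⁻⁴ / 1.8517912×10⁻⁵ = 22.465 K
T = 26.1 + 22.465 = 48.565 °C

T = 48.6 °C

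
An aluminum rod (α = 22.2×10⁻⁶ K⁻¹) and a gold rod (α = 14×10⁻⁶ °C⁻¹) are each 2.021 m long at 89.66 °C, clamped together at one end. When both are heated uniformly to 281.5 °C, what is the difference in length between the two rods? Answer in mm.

3.18 mm

ΔT = 191.84 K
aluminum: ΔL = 22.2×10⁻⁶ × 2.021 m × 191.84 = 8.6071×10⁻³ m = 8.6071 mm
gold: ΔL = 14×10⁻⁶ × 2.021 m × 191.84 = 5.4279×10⁻³ m = 5.4279 mm
difference = 8.6071 − 5.4279 = 3.1792 mm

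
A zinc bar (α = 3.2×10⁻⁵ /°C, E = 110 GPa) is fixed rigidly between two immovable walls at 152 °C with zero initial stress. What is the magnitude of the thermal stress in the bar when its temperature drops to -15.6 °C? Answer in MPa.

Fully constrained: the free strain ε = αΔT is blocked, so σ = Eε = EαΔT.
|ΔT| = 167.6 K
σ = 110×10⁹ × 3.2×10⁻⁵ × 167.6 = 5.90×10⁸ Pa

σ = 590 MPa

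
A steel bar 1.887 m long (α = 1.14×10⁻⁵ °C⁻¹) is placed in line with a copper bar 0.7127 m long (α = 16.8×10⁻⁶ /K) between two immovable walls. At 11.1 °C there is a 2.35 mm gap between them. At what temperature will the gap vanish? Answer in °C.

α₁L₁ = 2.15118×10⁻⁵ m/K, α₂L₂ = 1.197336×10⁻⁵ m/K → total 3.348516×10⁻⁵ m/K
ΔT = g/(α₁L₁+α₂L₂) = 2.35×10⁻³ / 3.348516×10⁻⁵ = 70.180 K
T = 11.1 + 70.180 = 81.280 °C

T = 81.3 °C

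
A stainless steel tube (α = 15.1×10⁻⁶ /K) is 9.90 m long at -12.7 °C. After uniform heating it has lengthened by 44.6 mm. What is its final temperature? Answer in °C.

ΔL = αL₀ΔT ⇒ ΔT = ΔL / (αL₀)
ΔT = 44.6×10⁻³ m / (15.1×10⁻⁶ × 9.90 m) = 298.35 K
T = -12.7 + 298.35 = 285.65 °C

T = 286 °C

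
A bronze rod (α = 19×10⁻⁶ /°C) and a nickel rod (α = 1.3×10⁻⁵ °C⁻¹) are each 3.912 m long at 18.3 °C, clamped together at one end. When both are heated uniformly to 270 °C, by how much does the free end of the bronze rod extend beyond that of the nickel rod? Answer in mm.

5.91 mm

ΔT = 251.7 K
bronze: ΔL = 19×10⁻⁶ × 3.912 m × 251.7 = 1.8708×10⁻² m = 18.708 mm
nickel: ΔL = 1.3×10⁻⁵ × 3.912 m × 251.7 = 1.2800×10⁻² m = 12.800 mm
difference = 18.708 − 12.800 = 5.908 mm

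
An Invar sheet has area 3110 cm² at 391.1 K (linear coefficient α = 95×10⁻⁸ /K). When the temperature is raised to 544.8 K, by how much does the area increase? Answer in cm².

Area coefficient ≈ 2α; |ΔT| = 153.7 K
ΔA = 2αA₀ΔT = 2(95×10⁻⁸)(3110)(153.7) = 0.908 cm²

ΔA = 0.908 cm²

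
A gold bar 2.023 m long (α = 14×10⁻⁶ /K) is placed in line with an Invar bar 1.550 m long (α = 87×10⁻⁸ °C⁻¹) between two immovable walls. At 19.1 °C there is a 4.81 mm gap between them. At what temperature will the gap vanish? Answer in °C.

T = 181 °C

Gap closes when ΔL₁ + ΔL₂ = 4.81 mm = 4.81×10⁻³ m
(α₁L₁ + α₂L₂)ΔT = g
α₁L₁ + α₂L₂ = 14×10⁻⁶×2.023 + 87×10⁻⁸×1.550 = 2.96705×10⁻⁵ m/K
ΔT = 4.81×10⁻³ / 2.96705×10⁻⁵ = 162.11 K
T = 19.1 + 162.11 = 181.21 °C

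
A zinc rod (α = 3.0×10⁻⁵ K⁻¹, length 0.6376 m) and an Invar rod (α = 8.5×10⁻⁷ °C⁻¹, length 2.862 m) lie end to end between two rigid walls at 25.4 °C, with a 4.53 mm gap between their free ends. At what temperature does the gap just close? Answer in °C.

Gap closes when ΔL₁ + ΔL₂ = 4.53 mm = 4.53×10⁻³ m
(α₁L₁ + α₂L₂)ΔT = g
α₁L₁ + α₂L₂ = 3.0×10⁻⁵×0.6376 + 8.5×10⁻⁷×2.862 = 2.15607×10⁻⁵ m/K
ΔT = 4.53×10⁻³ / 2.15607×10⁻⁵ = 210.10 K
T = 25.4 + 210.10 = 235.50 °C

T = 236 °C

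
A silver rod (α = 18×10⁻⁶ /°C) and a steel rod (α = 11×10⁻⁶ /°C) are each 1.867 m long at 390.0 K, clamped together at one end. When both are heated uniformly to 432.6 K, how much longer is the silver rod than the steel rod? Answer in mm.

0.557 mm

ΔT = 42.6 K
silver: ΔL = 18×10⁻⁶ × 1.867 m × 42.6 = 1.4316×10⁻³ m = 1.4316 mm
steel: ΔL = 11×10⁻⁶ × 1.867 m × 42.6 = 8.7488×10⁻⁴ m = 0.87488 mm
difference = 1.4316 − 0.87488 = 0.55672 mm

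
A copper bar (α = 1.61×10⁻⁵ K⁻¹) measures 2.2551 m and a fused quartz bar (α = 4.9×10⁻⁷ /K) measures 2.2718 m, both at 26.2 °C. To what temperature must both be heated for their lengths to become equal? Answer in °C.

Equal length when α₁L₁ΔT − α₂L₂ΔT = L₂ − L₁ = 1.67×10⁻² m
α₁L₁ = 3.630711×10⁻⁵, α₂L₂ = 1.113182×10⁻⁶ → Δ(αL) = 3.5193928×10⁻⁵ m/K
ΔT = 1.67×10⁻² / 3.5193928×10⁻⁵ = 474.514 K, so T = 26.2 + 474.514 = 500.714 °C

T = 500.7 °C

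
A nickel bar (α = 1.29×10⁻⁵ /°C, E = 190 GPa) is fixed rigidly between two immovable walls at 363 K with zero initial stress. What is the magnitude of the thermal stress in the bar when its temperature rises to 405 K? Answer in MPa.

Fully constrained: the free strain ε = αΔT is blocked, so σ = Eε = EαΔT.
|ΔT| = 42 K
σ = 190×10⁹ × 1.29×10⁻⁵ × 42 = 1.03×10⁸ Pa

σ = 103 MPa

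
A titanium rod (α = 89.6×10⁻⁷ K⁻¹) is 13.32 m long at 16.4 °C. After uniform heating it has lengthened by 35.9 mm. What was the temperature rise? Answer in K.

ΔT = 301 K

ΔL = αL₀ΔT ⇒ ΔT = ΔL / (αL₀)
ΔT = 35.9×10⁻³ m / (89.6×10⁻⁷ × 13.32 m) = 300.80 K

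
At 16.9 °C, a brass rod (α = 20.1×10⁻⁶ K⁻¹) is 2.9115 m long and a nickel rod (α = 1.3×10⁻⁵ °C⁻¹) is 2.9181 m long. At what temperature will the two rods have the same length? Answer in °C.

T = 337.5 °C

Equal length when α₁L₁ΔT − α₂L₂ΔT = L₂ − L₁ = 6.60×10⁻³ m
α₁L₁ = 5.852115×10⁻⁵, α₂L₂ = 3.79353×10⁻⁵ → Δ(αL) = 2.058585×10⁻⁵ m/K
ΔT = 6.60×10⁻³ / 2.058585×10⁻⁵ = 320.609 K, so T = 16.9 + 320.609 = 337.509 °C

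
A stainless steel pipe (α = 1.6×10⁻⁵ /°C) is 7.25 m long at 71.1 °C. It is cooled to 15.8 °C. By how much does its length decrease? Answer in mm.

|ΔT| = |15.8 − 71.1| = 55.3 K
ΔL = αL₀ΔT = (1.6×10⁻⁵)(7.25)(55.3) = 6.41×10⁻³ m

ΔL = 6.41 mm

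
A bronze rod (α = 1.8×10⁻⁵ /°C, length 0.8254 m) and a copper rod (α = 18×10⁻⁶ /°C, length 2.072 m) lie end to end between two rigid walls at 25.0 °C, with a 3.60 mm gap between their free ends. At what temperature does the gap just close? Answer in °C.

T = 94.0 °C

α₁L₁ = 1.48572×10⁻⁵ m/K, α₂L₂ = 3.7296×10⁻⁵ m/K → total 5.21532×10⁻⁵ m/K
ΔT = g/(α₁L₁+α₂L₂) = 3.60×10⁻³ / 5.21532×10⁻⁵ = 69.027 K
T = 25.0 + 69.027 = 94.027 °C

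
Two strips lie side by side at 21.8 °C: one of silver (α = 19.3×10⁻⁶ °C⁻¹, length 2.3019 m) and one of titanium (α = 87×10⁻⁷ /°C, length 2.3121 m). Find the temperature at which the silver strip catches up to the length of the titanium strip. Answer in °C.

T = 441.4 °C

L₁(1 + α₁ΔT) = L₂(1 + α₂ΔT) ⇒ ΔT = (L₂ − L₁)/(α₁L₁ − α₂L₂)
L₂ − L₁ = 2.3121 − 2.3019 = 1.02×10⁻² m
α₁L₁ − α₂L₂ = 19.3×10⁻⁶×2.3019 − 87×10⁻⁷×2.3121 = 2.43114×10⁻⁵ m/K
ΔT = 1.02×10⁻² / 2.43114×10⁻⁵ = 419.556 K
T = 21.8 + 419.556 = 441.356 °C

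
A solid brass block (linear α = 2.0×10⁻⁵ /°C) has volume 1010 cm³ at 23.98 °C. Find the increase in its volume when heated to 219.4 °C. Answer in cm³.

ΔV = 11.8 cm³

Isotropic solid: β ≈ 3α = 6.0×10⁻⁵ /K; ΔT = 195.42 K
ΔV = 3αV₀ΔT = 3(2.0×10⁻⁵)(1010)(195.42) = 11.8 cm³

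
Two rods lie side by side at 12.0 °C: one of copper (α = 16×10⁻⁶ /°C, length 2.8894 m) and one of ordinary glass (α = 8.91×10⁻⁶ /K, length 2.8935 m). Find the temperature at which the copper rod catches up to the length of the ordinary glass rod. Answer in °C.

T = 212.5 °C

Equal length when α₁L₁ΔT − α₂L₂ΔT = L₂ − L₁ = 4.10×10⁻³ m
α₁L₁ = 4.62304×10⁻⁵, α₂L₂ = 2.5781085×10⁻⁵ → Δ(αL) = 2.0449315×10⁻⁵ m/K
ΔT = 4.10×10⁻³ / 2.0449315×10⁻⁵ = 200.496 K, so T = 12.0 + 200.496 = 212.496 °C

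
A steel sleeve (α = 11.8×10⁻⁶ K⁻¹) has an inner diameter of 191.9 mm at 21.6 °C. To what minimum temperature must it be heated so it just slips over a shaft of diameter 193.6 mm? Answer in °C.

Required Δd = 193.6 − 191.9 = 1.7 mm
Δd = αd₀ΔT ⇒ ΔT = Δd/(αd₀) = 1.7 / (11.8×10⁻⁶ × 191.9) = 750.74 K
T_min = 21.6 + 750.74 = 772.34 °C

T = 772 °C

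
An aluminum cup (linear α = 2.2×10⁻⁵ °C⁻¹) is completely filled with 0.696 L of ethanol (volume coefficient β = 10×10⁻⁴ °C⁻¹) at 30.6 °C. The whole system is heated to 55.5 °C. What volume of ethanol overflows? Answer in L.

0.0162 L

The cup also expands: β_container ≈ 3α = 6.6×10⁻⁵ /K
Net overflow = V₀(β_liq − 3α_cont)ΔT
β − 3α = 1.00×10⁻³ − 6.6×10⁻⁵ = 9.34×10⁻⁴ /K; ΔT = 24.9 K
ΔV = 0.696 × 9.34×10⁻⁴ × 24.9 = 0.0162 L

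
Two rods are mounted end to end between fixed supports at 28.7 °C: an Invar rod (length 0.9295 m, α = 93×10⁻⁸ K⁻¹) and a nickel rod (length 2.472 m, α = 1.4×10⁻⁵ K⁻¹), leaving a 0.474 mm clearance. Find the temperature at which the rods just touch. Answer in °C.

T = 42.1 °C

α₁L₁ = 8.64435×10⁻⁷ m/K, α₂L₂ = 3.4608×10⁻⁵ m/K → total 3.5472435×10⁻⁵ m/K
ΔT = g/(α₁L₁+α₂L₂) = 4.74×10⁻⁴ / 3.5472435×10⁻⁵ = 13.362 K
T = 28.7 + 13.362 = 42.062 °C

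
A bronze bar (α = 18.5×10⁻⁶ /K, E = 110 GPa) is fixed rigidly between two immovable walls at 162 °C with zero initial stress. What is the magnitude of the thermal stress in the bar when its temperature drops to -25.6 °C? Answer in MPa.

Fully constrained: the free strain ε = αΔT is blocked, so σ = Eε = EαΔT.
|ΔT| = 187.6 K
σ = 110×10⁹ × 18.5×10⁻⁶ × 187.6 = 3.82×10⁸ Pa

σ = 382 MPa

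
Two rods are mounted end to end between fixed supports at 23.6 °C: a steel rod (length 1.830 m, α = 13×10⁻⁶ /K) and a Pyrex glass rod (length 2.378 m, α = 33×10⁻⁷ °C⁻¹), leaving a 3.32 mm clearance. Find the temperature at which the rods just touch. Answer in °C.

Gap closes when ΔL₁ + ΔL₂ = 3.32 mm = 3.32×10⁻³ m
(α₁L₁ + α₂L₂)ΔT = g
α₁L₁ + α₂L₂ = 13×10⁻⁶×1.830 + 33×10⁻⁷×2.378 = 3.16374×10⁻⁵ m/K
ΔT = 3.32×10⁻³ / 3.16374×10⁻⁵ = 104.94 K
T = 23.6 + 104.94 = 128.54 °C

T = 129 °C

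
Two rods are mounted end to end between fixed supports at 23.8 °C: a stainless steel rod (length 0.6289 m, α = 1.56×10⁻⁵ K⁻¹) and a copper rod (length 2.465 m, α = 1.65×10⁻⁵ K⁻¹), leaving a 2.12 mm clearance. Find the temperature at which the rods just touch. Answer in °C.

α₁L₁ = 9.81084×10⁻⁶ m/K, α₂L₂ = 4.06725×10⁻⁵ m/K → total 5.048334×10⁻⁵ m/K
ΔT = g/(α₁L₁+α₂L₂) = 2.12×10⁻³ / 5.048334×10⁻⁵ = 41.994 K
T = 23.8 + 41.994 = 65.794 °C

T = 65.8 °C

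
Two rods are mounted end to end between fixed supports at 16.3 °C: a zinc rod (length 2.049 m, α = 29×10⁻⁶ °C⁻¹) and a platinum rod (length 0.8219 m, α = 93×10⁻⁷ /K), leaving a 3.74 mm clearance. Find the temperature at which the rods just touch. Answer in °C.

T = 72.1 °C

Gap closes when ΔL₁ + ΔL₂ = 3.74 mm = 3.74×10⁻³ m
(α₁L₁ + α₂L₂)ΔT = g
α₁L₁ + α₂L₂ = 29×10⁻⁶×2.049 + 93×10⁻⁷×0.8219 = 6.706467×10⁻⁵ m/K
ΔT = 3.74×10⁻³ / 6.706467×10⁻⁵ = 55.767 K
T = 16.3 + 55.767 = 72.067 °C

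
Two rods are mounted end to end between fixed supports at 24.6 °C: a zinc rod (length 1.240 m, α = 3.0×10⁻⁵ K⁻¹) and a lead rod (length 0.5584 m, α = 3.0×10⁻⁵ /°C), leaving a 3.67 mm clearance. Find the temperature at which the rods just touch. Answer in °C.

T = 92.6 °C

α₁L₁ = 3.720×10⁻⁵ m/K, α₂L₂ = 1.6752×10⁻⁵ m/K → total 5.3952×10⁻⁵ m/K
ΔT = g/(α₁L₁+α₂L₂) = 3.67×10⁻³ / 5.3952×10⁻⁵ = 68.023 K
T = 24.6 + 68.023 = 92.623 °C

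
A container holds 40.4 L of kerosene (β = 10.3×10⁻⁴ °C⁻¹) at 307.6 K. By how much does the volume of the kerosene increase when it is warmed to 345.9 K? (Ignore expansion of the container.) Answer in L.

ΔV = 1.59 L

|ΔT| = |345.9 − 307.6| = 38.3 K
ΔV = βV₀ΔT = (10.3×10⁻⁴)(40.4)(38.3) = 1.59 L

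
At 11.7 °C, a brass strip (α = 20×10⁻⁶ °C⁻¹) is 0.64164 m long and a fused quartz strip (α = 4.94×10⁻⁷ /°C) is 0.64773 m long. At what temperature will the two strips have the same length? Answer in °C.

T = 498.4 °C

Equal length when α₁L₁ΔT − α₂L₂ΔT = L₂ − L₁ = 6.09×10⁻³ m
α₁L₁ = 1.28328×10⁻⁵, α₂L₂ = 3.1997862×10⁻⁷ → Δ(αL) = 1.251282138×10⁻⁵ m/K
ΔT = 6.09×10⁻³ / 1.251282138×10⁻⁵ = 486.701 K, so T = 11.7 + 486.701 = 498.401 °C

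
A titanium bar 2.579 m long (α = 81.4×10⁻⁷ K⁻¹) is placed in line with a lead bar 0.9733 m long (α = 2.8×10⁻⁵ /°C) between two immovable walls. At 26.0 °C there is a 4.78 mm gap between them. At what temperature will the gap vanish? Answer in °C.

T = 125 °C

Gap closes when ΔL₁ + ΔL₂ = 4.78 mm = 4.78×10⁻³ m
(α₁L₁ + α₂L₂)ΔT = g
α₁L₁ + α₂L₂ = 81.4×10⁻⁷×2.579 + 2.8×10⁻⁵×0.9733 = 4.824546×10⁻⁵ m/K
ΔT = 4.78×10⁻³ / 4.824546×10⁻⁵ = 99.08 K
T = 26.0 + 99.08 = 125.08 °C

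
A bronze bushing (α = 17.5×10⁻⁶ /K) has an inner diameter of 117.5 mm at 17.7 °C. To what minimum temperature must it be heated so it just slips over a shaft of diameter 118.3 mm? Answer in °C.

Required Δd = 118.3 − 117.5 = 0.8 mm
Δd = αd₀ΔT ⇒ ΔT = Δd/(αd₀) = 0.8 / (17.5×10⁻⁶ × 117.5) = 389.06 K
T_min = 17.7 + 389.06 = 406.76 °C

T = 407 °C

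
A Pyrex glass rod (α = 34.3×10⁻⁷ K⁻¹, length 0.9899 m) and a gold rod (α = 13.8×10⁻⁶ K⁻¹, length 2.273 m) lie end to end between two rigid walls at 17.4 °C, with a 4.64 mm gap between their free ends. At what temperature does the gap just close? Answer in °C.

T = 151 °C

Gap closes when ΔL₁ + ΔL₂ = 4.64 mm = 4.64×10⁻³ m
(α₁L₁ + α₂L₂)ΔT = g
α₁L₁ + α₂L₂ = 34.3×10⁻⁷×0.9899 + 13.8×10⁻⁶×2.273 = 3.4762757×10⁻⁵ m/K
ΔT = 4.64×10⁻³ / 3.4762757×10⁻⁵ = 133.48 K
T = 17.4 + 133.48 = 150.88 °C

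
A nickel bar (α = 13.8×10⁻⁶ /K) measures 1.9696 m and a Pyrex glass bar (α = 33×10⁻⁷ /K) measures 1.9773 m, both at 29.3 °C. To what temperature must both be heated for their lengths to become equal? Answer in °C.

T = 402.1 °C

L₁(1 + α₁ΔT) = L₂(1 + α₂ΔT) ⇒ ΔT = (L₂ − L₁)/(α₁L₁ − α₂L₂)
L₂ − L₁ = 1.9773 − 1.9696 = 7.70×10⁻³ m
α₁L₁ − α₂L₂ = 13.8×10⁻⁶×1.9696 − 33×10⁻⁷×1.9773 = 2.065539×10⁻⁵ m/K
ΔT = 7.70×10⁻³ / 2.065539×10⁻⁵ = 372.784 K
T = 29.3 + 372.784 = 402.084 °C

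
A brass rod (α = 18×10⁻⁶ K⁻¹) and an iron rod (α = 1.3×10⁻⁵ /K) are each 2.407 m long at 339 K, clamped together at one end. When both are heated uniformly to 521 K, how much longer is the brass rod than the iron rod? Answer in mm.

ΔT = 182 K
brass: ΔL = 18×10⁻⁶ × 2.407 m × 182 = 7.8853×10⁻³ m = 7.8853 mm
iron: ΔL = 1.3×10⁻⁵ × 2.407 m × 182 = 5.6950×10⁻³ m = 5.6950 mm
difference = 7.8853 − 5.6950 = 2.1903 mm

2.19 mm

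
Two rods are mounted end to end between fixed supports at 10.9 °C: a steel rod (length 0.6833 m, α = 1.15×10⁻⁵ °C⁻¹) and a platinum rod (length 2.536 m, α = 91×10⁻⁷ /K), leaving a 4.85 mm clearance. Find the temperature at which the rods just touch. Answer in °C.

α₁L₁ = 7.85795×10⁻⁶ m/K, α₂L₂ = 2.30776×10⁻⁵ m/K → total 3.093555×10⁻⁵ m/K
ΔT = g/(α₁L₁+α₂L₂) = 4.85×10⁻³ / 3.093555×10⁻⁵ = 156.78 K
T = 10.9 + 156.78 = 167.68 °C

T = 168 °C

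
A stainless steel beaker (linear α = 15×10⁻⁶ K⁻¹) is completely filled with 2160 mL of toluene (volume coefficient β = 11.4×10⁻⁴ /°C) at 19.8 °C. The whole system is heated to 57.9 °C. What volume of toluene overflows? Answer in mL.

90.1 mL

The beaker also expands: β_container ≈ 3α = 4.5×10⁻⁵ /K
Net overflow = V₀(β_liq − 3α_cont)ΔT
β − 3α = 1.14×10⁻³ − 4.5×10⁻⁵ = 1.095×10⁻³ /K; ΔT = 38.1 K
ΔV = 2160 × 1.095×10⁻³ × 38.1 = 90.1 mL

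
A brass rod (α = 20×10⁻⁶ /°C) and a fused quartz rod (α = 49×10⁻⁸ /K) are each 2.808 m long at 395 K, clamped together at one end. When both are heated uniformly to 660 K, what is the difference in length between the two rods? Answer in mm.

14.5 mm

ΔT = 265 K
brass: ΔL = 20×10⁻⁶ × 2.808 m × 265 = 1.4882×10⁻² m = 14.882 mm
fused quartz: ΔL = 49×10⁻⁸ × 2.808 m × 265 = 3.6462×10⁻⁴ m = 0.36462 mm
difference = 14.882 − 0.36462 = 14.51738 mm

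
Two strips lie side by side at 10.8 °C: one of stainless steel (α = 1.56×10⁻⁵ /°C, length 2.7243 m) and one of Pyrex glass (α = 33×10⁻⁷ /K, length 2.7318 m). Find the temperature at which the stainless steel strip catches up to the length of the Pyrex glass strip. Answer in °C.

Equal length when α₁L₁ΔT − α₂L₂ΔT = L₂ − L₁ = 7.50×10⁻³ m
α₁L₁ = 4.249908×10⁻⁵, α₂L₂ = 9.01494×10⁻⁶ → Δ(αL) = 3.348414×10⁻⁵ m/K
ΔT = 7.50×10⁻³ / 3.348414×10⁻⁵ = 223.987 K, so T = 10.8 + 223.987 = 234.787 °C

T = 234.8 °C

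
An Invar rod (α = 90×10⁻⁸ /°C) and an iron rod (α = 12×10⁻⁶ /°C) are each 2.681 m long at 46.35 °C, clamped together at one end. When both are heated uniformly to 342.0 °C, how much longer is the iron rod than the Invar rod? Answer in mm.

8.80 mm

ΔT = 295.65 K
Invar: ΔL = 90×10⁻⁸ × 2.681 m × 295.65 = 7.1337×10⁻⁴ m = 0.71337 mm
iron: ΔL = 12×10⁻⁶ × 2.681 m × 295.65 = 9.5117×10⁻³ m = 9.5117 mm
difference = 9.5117 − 0.71337 = 8.79833 mm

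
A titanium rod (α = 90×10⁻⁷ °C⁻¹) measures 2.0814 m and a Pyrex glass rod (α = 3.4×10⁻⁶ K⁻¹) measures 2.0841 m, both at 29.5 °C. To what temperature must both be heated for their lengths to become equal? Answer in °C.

L₁(1 + α₁ΔT) = L₂(1 + α₂ΔT) ⇒ ΔT = (L₂ − L₁)/(α₁L₁ − α₂L₂)
L₂ − L₁ = 2.0841 − 2.0814 = 2.70×10⁻³ m
α₁L₁ − α₂L₂ = 90×10⁻⁷×2.0814 − 3.4×10⁻⁶×2.0841 = 1.164666×10⁻⁵ m/K
ΔT = 2.70×10⁻³ / 1.164666×10⁻⁵ = 231.826 K
T = 29.5 + 231.826 = 261.326 °C

T = 261.3 °C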